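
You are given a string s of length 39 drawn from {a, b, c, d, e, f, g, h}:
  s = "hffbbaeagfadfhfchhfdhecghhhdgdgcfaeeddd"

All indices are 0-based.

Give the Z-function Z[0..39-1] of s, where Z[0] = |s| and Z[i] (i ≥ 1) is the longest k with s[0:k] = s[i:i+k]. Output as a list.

[39, 0, 0, 0, 0, 0, 0, 0, 0, 0, 0, 0, 0, 2, 0, 0, 1, 2, 0, 0, 1, 0, 0, 0, 1, 1, 1, 0, 0, 0, 0, 0, 0, 0, 0, 0, 0, 0, 0]

Z[0]=39
i=1: i≥r, start 0; Z[1]=0
i=2: i≥r, start 0; Z[2]=0
i=3: i≥r, start 0; Z[3]=0
i=4: i≥r, start 0; Z[4]=0
i=5: i≥r, start 0; Z[5]=0
i=6: i≥r, start 0; Z[6]=0
i=7: i≥r, start 0; Z[7]=0
i=8: i≥r, start 0; Z[8]=0
i=9: i≥r, start 0; Z[9]=0
i=10: i≥r, start 0; Z[10]=0
i=11: i≥r, start 0; Z[11]=0
i=12: i≥r, start 0; Z[12]=0
i=13: i≥r, start 0; Z[13]=2 grow→box=[13,15)
i=14: min(r-i=1, Z[1]=0)=0; Z[14]=0
i=15: i≥r, start 0; Z[15]=0
i=16: i≥r, start 0; Z[16]=1 grow→box=[16,17)
i=17: i≥r, start 0; Z[17]=2 grow→box=[17,19)
i=18: min(r-i=1, Z[1]=0)=0; Z[18]=0
i=19: i≥r, start 0; Z[19]=0
i=20: i≥r, start 0; Z[20]=1 grow→box=[20,21)
i=21: i≥r, start 0; Z[21]=0
i=22: i≥r, start 0; Z[22]=0
i=23: i≥r, start 0; Z[23]=0
i=24: i≥r, start 0; Z[24]=1 grow→box=[24,25)
i=25: i≥r, start 0; Z[25]=1 grow→box=[25,26)
i=26: i≥r, start 0; Z[26]=1 grow→box=[26,27)
i=27: i≥r, start 0; Z[27]=0
i=28: i≥r, start 0; Z[28]=0
i=29: i≥r, start 0; Z[29]=0
i=30: i≥r, start 0; Z[30]=0
i=31: i≥r, start 0; Z[31]=0
i=32: i≥r, start 0; Z[32]=0
i=33: i≥r, start 0; Z[33]=0
i=34: i≥r, start 0; Z[34]=0
i=35: i≥r, start 0; Z[35]=0
i=36: i≥r, start 0; Z[36]=0
i=37: i≥r, start 0; Z[37]=0
i=38: i≥r, start 0; Z[38]=0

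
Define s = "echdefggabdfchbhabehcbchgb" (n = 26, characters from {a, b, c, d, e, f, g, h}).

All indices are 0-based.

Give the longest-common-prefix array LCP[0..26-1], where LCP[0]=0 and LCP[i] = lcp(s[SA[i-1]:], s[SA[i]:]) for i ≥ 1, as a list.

sorted suffixes:
  #0 SA[0]=8  'abdfchbhabehcbchgb'
  #1 SA[1]=16  'abehcbchgb'
  #2 SA[2]=25  'b'
  #3 SA[3]=21  'bchgb'
  #4 SA[4]=9  'bdfchbhabehcbchgb'
  #5 SA[5]=17  'behcbchgb'
  #6 SA[6]=14  'bhabehcbchgb'
  #7 SA[7]=20  'cbchgb'
  #8 SA[8]=12  'chbhabehcbchgb'
  #9 SA[9]=1  'chdefggabdfchbhabehcbchgb'
  #10 SA[10]=22  'chgb'
  #11 SA[11]=3  'defggabdfchbhabehcbchgb'
  #12 SA[12]=10  'dfchbhabehcbchgb'
  #13 SA[13]=0  'echdefggabdfchbhabehcbchgb'
  #14 SA[14]=4  'efggabdfchbhabehcbchgb'
  #15 SA[15]=18  'ehcbchgb'
  #16 SA[16]=11  'fchbhabehcbchgb'
  #17 SA[17]=5  'fggabdfchbhabehcbchgb'
  #18 SA[18]=7  'gabdfchbhabehcbchgb'
  #19 SA[19]=24  'gb'
  #20 SA[20]=6  'ggabdfchbhabehcbchgb'
  #21 SA[21]=15  'habehcbchgb'
  #22 SA[22]=13  'hbhabehcbchgb'
  #23 SA[23]=19  'hcbchgb'
  #24 SA[24]=2  'hdefggabdfchbhabehcbchgb'
  #25 SA[25]=23  'hgb'

SA = [8, 16, 25, 21, 9, 17, 14, 20, 12, 1, 22, 3, 10, 0, 4, 18, 11, 5, 7, 24, 6, 15, 13, 19, 2, 23]
[i] adj suffixes → lcp
  [1] 8/16 → 2 ('ab')
  [2] 16/25 → 0 ('')
  [3] 25/21 → 1 ('b')
  [4] 21/9 → 1 ('b')
  [5] 9/17 → 1 ('b')
  [6] 17/14 → 1 ('b')
  [7] 14/20 → 0 ('')
  [8] 20/12 → 1 ('c')
  [9] 12/1 → 2 ('ch')
  [10] 1/22 → 2 ('ch')
  [11] 22/3 → 0 ('')
  [12] 3/10 → 1 ('d')
  [13] 10/0 → 0 ('')
  [14] 0/4 → 1 ('e')
  [15] 4/18 → 1 ('e')
  [16] 18/11 → 0 ('')
  [17] 11/5 → 1 ('f')
  [18] 5/7 → 0 ('')
  [19] 7/24 → 1 ('g')
  [20] 24/6 → 1 ('g')
  [21] 6/15 → 0 ('')
  [22] 15/13 → 1 ('h')
  [23] 13/19 → 1 ('h')
  [24] 19/2 → 1 ('h')
  [25] 2/23 → 1 ('h')

[0, 2, 0, 1, 1, 1, 1, 0, 1, 2, 2, 0, 1, 0, 1, 1, 0, 1, 0, 1, 1, 0, 1, 1, 1, 1]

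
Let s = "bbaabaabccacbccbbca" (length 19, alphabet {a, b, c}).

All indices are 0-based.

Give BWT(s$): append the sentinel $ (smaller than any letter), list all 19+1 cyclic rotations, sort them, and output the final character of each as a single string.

rank  rotation              last
    0  $bbaabaabccacbccbbca  a
    1  a$bbaabaabccacbccbbc  c
    2  aabaabccacbccbbca$bb  b
    3  aabccacbccbbca$bbaab  b
    4  abaabccacbccbbca$bba  a
    5  abccacbccbbca$bbaaba  a
    6  acbccbbca$bbaabaabcc  c
    7  baabaabccacbccbbca$b  b
    8  baabccacbccbbca$bbaa  a
    9  bbaabaabccacbccbbca$  $
   10  bbca$bbaabaabccacbcc  c
   11  bca$bbaabaabccacbccb  b
   12  bccacbccbbca$bbaabaa  a
   13  bccbbca$bbaabaabccac  c
   14  ca$bbaabaabccacbccbb  b
   15  cacbccbbca$bbaabaabc  c
   16  cbbca$bbaabaabccacbc  c
   17  cbccbbca$bbaabaabcca  a
   18  ccacbccbbca$bbaabaab  b
   19  ccbbca$bbaabaabccacb  b

acbbaacba$cbacbccabb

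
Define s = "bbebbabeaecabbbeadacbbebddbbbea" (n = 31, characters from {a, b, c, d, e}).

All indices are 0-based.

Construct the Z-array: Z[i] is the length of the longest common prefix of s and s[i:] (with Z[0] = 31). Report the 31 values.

[31, 1, 0, 2, 1, 0, 1, 0, 0, 0, 0, 0, 2, 3, 1, 0, 0, 0, 0, 0, 4, 1, 0, 1, 0, 0, 2, 3, 1, 0, 0]

Z[0]=31
i=1: i≥r, start 0; Z[1]=1 grow→box=[1,2)
i=2: i≥r, start 0; Z[2]=0
i=3: i≥r, start 0; Z[3]=2 grow→box=[3,5)
i=4: min(r-i=1, Z[1]=1)=1; Z[4]=1
i=5: i≥r, start 0; Z[5]=0
i=6: i≥r, start 0; Z[6]=1 grow→box=[6,7)
i=7: i≥r, start 0; Z[7]=0
i=8: i≥r, start 0; Z[8]=0
i=9: i≥r, start 0; Z[9]=0
i=10: i≥r, start 0; Z[10]=0
i=11: i≥r, start 0; Z[11]=0
i=12: i≥r, start 0; Z[12]=2 grow→box=[12,14)
i=13: min(r-i=1, Z[1]=1)=1; Z[13]=3 grow→box=[13,16)
i=14: min(r-i=2, Z[1]=1)=1; Z[14]=1
i=15: min(r-i=1, Z[2]=0)=0; Z[15]=0
i=16: i≥r, start 0; Z[16]=0
i=17: i≥r, start 0; Z[17]=0
i=18: i≥r, start 0; Z[18]=0
i=19: i≥r, start 0; Z[19]=0
i=20: i≥r, start 0; Z[20]=4 grow→box=[20,24)
i=21: min(r-i=3, Z[1]=1)=1; Z[21]=1
i=22: min(r-i=2, Z[2]=0)=0; Z[22]=0
i=23: min(r-i=1, Z[3]=2)=1; Z[23]=1
i=24: i≥r, start 0; Z[24]=0
i=25: i≥r, start 0; Z[25]=0
i=26: i≥r, start 0; Z[26]=2 grow→box=[26,28)
i=27: min(r-i=1, Z[1]=1)=1; Z[27]=3 grow→box=[27,30)
i=28: min(r-i=2, Z[1]=1)=1; Z[28]=1
i=29: min(r-i=1, Z[2]=0)=0; Z[29]=0
i=30: i≥r, start 0; Z[30]=0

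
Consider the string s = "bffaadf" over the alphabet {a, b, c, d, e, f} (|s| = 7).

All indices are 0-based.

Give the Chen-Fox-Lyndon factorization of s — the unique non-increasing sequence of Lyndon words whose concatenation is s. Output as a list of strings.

emit factor 1: 'bff' (i=0, period=3)
emit factor 2: 'aadf' (i=3, period=4)

["bff", "aadf"]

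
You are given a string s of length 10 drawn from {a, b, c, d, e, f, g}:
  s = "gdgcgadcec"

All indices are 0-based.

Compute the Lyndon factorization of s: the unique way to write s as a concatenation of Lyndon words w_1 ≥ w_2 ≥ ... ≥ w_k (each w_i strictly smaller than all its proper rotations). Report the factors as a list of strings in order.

emit factor 1: 'g' (i=0, period=1)
emit factor 2: 'dg' (i=1, period=2)
emit factor 3: 'cg' (i=3, period=2)
emit factor 4: 'adcec' (i=5, period=5)

["g", "dg", "cg", "adcec"]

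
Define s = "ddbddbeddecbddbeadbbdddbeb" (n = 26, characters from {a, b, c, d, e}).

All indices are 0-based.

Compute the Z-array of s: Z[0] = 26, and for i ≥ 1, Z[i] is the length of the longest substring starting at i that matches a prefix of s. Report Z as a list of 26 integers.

[26, 1, 0, 3, 1, 0, 0, 2, 1, 0, 0, 0, 3, 1, 0, 0, 0, 1, 0, 0, 2, 3, 1, 0, 0, 0]

Z[0]=26
i=1: i≥r, start 0; Z[1]=1 grow→box=[1,2)
i=2: i≥r, start 0; Z[2]=0
i=3: i≥r, start 0; Z[3]=3 grow→box=[3,6)
i=4: min(r-i=2, Z[1]=1)=1; Z[4]=1
i=5: min(r-i=1, Z[2]=0)=0; Z[5]=0
i=6: i≥r, start 0; Z[6]=0
i=7: i≥r, start 0; Z[7]=2 grow→box=[7,9)
i=8: min(r-i=1, Z[1]=1)=1; Z[8]=1
i=9: i≥r, start 0; Z[9]=0
i=10: i≥r, start 0; Z[10]=0
i=11: i≥r, start 0; Z[11]=0
i=12: i≥r, start 0; Z[12]=3 grow→box=[12,15)
i=13: min(r-i=2, Z[1]=1)=1; Z[13]=1
i=14: min(r-i=1, Z[2]=0)=0; Z[14]=0
i=15: i≥r, start 0; Z[15]=0
i=16: i≥r, start 0; Z[16]=0
i=17: i≥r, start 0; Z[17]=1 grow→box=[17,18)
i=18: i≥r, start 0; Z[18]=0
i=19: i≥r, start 0; Z[19]=0
i=20: i≥r, start 0; Z[20]=2 grow→box=[20,22)
i=21: min(r-i=1, Z[1]=1)=1; Z[21]=3 grow→box=[21,24)
i=22: min(r-i=2, Z[1]=1)=1; Z[22]=1
i=23: min(r-i=1, Z[2]=0)=0; Z[23]=0
i=24: i≥r, start 0; Z[24]=0
i=25: i≥r, start 0; Z[25]=0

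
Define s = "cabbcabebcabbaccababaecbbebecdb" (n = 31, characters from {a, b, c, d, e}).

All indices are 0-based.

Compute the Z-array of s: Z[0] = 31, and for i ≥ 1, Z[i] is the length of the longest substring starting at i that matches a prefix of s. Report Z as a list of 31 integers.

Z[0]=31
i=1: outside box; Z[1]=0
i=2: outside box; Z[2]=0
i=3: outside box; Z[3]=0
i=4: outside box; Z[4]=3 grow→box=[4,7)
i=5: min(r-i=2, Z[1]=0)=0; Z[5]=0
i=6: min(r-i=1, Z[2]=0)=0; Z[6]=0
i=7: outside box; Z[7]=0
i=8: outside box; Z[8]=0
i=9: outside box; Z[9]=4 grow→box=[9,13)
i=10: min(r-i=3, Z[1]=0)=0; Z[10]=0
i=11: min(r-i=2, Z[2]=0)=0; Z[11]=0
i=12: min(r-i=1, Z[3]=0)=0; Z[12]=0
i=13: outside box; Z[13]=0
i=14: outside box; Z[14]=1 grow→box=[14,15)
i=15: outside box; Z[15]=3 grow→box=[15,18)
i=16: min(r-i=2, Z[1]=0)=0; Z[16]=0
i=17: min(r-i=1, Z[2]=0)=0; Z[17]=0
i=18: outside box; Z[18]=0
i=19: outside box; Z[19]=0
i=20: outside box; Z[20]=0
i=21: outside box; Z[21]=0
i=22: outside box; Z[22]=1 grow→box=[22,23)
i=23: outside box; Z[23]=0
i=24: outside box; Z[24]=0
i=25: outside box; Z[25]=0
i=26: outside box; Z[26]=0
i=27: outside box; Z[27]=0
i=28: outside box; Z[28]=1 grow→box=[28,29)
i=29: outside box; Z[29]=0
i=30: outside box; Z[30]=0

[31, 0, 0, 0, 3, 0, 0, 0, 0, 4, 0, 0, 0, 0, 1, 3, 0, 0, 0, 0, 0, 0, 1, 0, 0, 0, 0, 0, 1, 0, 0]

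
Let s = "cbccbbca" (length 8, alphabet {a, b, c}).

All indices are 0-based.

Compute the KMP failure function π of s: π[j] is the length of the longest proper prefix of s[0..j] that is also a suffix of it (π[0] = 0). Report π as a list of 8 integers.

[0, 0, 1, 1, 2, 0, 1, 0]

π[0] = 0
j=1 s[j]='b': π[1]=0 (border '')
j=2 s[j]='c': π[2]=1 (border 'c')
j=3 s[j]='c': k: 1→0; π[3]=1 (border 'c')
j=4 s[j]='b': π[4]=2 (border 'cb')
j=5 s[j]='b': k: 2→0; π[5]=0 (border '')
j=6 s[j]='c': π[6]=1 (border 'c')
j=7 s[j]='a': k: 1→0; π[7]=0 (border '')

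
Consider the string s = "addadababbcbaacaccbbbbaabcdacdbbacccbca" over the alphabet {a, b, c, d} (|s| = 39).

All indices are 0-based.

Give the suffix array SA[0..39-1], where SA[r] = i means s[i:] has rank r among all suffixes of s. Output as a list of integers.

[38, 22, 12, 5, 7, 23, 13, 15, 32, 27, 3, 0, 21, 11, 6, 31, 20, 30, 19, 18, 8, 36, 9, 24, 37, 14, 10, 17, 35, 16, 34, 33, 25, 28, 4, 26, 2, 29, 1]

rank→(start, suffix):
  0 → (38, 'a')
  1 → (22, 'aabcdacdbbacccbca')
  2 → (12, 'aacaccbbbbaabcdacdbbacccbca')
  3 → (5, 'ababbcbaacaccbbbbaabcdacdbbacccbca')
  4 → (7, 'abbcbaacaccbbbbaabcdacdbbacccbca')
  5 → (23, 'abcdacdbbacccbca')
  6 → (13, 'acaccbbbbaabcdacdbbacccbca')
  7 → (15, 'accbbbbaabcdacdbbacccbca')
  8 → (32, 'acccbca')
  9 → (27, 'acdbbacccbca')
  10 → (3, 'adababbcbaacaccbbbbaabcdacdbbacccbca')
  11 → (0, 'addadababbcbaacaccbbbbaabcdacdbbacccbca')
  12 → (21, 'baabcdacdbbacccbca')
  13 → (11, 'baacaccbbbbaabcdacdbbacccbca')
  14 → (6, 'babbcbaacaccbbbbaabcdacdbbacccbca')
  15 → (31, 'bacccbca')
  16 → (20, 'bbaabcdacdbbacccbca')
  17 → (30, 'bbacccbca')
  18 → (19, 'bbbaabcdacdbbacccbca')
  19 → (18, 'bbbbaabcdacdbbacccbca')
  20 → (8, 'bbcbaacaccbbbbaabcdacdbbacccbca')
  21 → (36, 'bca')
  22 → (9, 'bcbaacaccbbbbaabcdacdbbacccbca')
  23 → (24, 'bcdacdbbacccbca')
  24 → (37, 'ca')
  25 → (14, 'caccbbbbaabcdacdbbacccbca')
  26 → (10, 'cbaacaccbbbbaabcdacdbbacccbca')
  27 → (17, 'cbbbbaabcdacdbbacccbca')
  28 → (35, 'cbca')
  29 → (16, 'ccbbbbaabcdacdbbacccbca')
  30 → (34, 'ccbca')
  31 → (33, 'cccbca')
  32 → (25, 'cdacdbbacccbca')
  33 → (28, 'cdbbacccbca')
  34 → (4, 'dababbcbaacaccbbbbaabcdacdbbacccbca')
  35 → (26, 'dacdbbacccbca')
  36 → (2, 'dadababbcbaacaccbbbbaabcdacdbbacccbca')
  37 → (29, 'dbbacccbca')
  38 → (1, 'ddadababbcbaacaccbbbbaabcdacdbbacccbca')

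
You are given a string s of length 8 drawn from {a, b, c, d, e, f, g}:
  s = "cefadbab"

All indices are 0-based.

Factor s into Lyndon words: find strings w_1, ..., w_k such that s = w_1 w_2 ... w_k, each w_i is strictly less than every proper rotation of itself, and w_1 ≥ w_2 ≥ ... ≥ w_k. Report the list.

["cef", "adb", "ab"]

emit factor 1: 'cef' (i=0, period=3)
emit factor 2: 'adb' (i=3, period=3)
emit factor 3: 'ab' (i=6, period=2)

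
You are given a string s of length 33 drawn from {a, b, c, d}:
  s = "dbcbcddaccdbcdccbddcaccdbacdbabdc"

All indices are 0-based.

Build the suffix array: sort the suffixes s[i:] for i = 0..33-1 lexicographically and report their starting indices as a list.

rank→(start, suffix):
  0 → (29, 'abdc')
  1 → (20, 'accdbacdbabdc')
  2 → (7, 'accdbcdccbddcaccdbacdbabdc')
  3 → (25, 'acdbabdc')
  4 → (28, 'babdc')
  5 → (24, 'bacdbabdc')
  6 → (1, 'bcbcddaccdbcdccbddcaccdbacdbabdc')
  7 → (11, 'bcdccbddcaccdbacdbabdc')
  8 → (3, 'bcddaccdbcdccbddcaccdbacdbabdc')
  9 → (30, 'bdc')
  10 → (16, 'bddcaccdbacdbabdc')
  11 → (32, 'c')
  12 → (19, 'caccdbacdbabdc')
  13 → (2, 'cbcddaccdbcdccbddcaccdbacdbabdc')
  14 → (15, 'cbddcaccdbacdbabdc')
  15 → (14, 'ccbddcaccdbacdbabdc')
  16 → (21, 'ccdbacdbabdc')
  17 → (8, 'ccdbcdccbddcaccdbacdbabdc')
  18 → (26, 'cdbabdc')
  19 → (22, 'cdbacdbabdc')
  20 → (9, 'cdbcdccbddcaccdbacdbabdc')
  21 → (12, 'cdccbddcaccdbacdbabdc')
  22 → (4, 'cddaccdbcdccbddcaccdbacdbabdc')
  23 → (6, 'daccdbcdccbddcaccdbacdbabdc')
  24 → (27, 'dbabdc')
  25 → (23, 'dbacdbabdc')
  26 → (0, 'dbcbcddaccdbcdccbddcaccdbacdbabdc')
  27 → (10, 'dbcdccbddcaccdbacdbabdc')
  28 → (31, 'dc')
  29 → (18, 'dcaccdbacdbabdc')
  30 → (13, 'dccbddcaccdbacdbabdc')
  31 → (5, 'ddaccdbcdccbddcaccdbacdbabdc')
  32 → (17, 'ddcaccdbacdbabdc')

[29, 20, 7, 25, 28, 24, 1, 11, 3, 30, 16, 32, 19, 2, 15, 14, 21, 8, 26, 22, 9, 12, 4, 6, 27, 23, 0, 10, 31, 18, 13, 5, 17]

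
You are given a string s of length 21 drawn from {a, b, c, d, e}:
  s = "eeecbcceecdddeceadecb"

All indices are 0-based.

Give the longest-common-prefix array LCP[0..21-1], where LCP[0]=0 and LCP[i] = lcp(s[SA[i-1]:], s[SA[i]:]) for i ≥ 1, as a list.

[0, 0, 1, 0, 2, 1, 1, 1, 2, 0, 2, 1, 3, 0, 1, 3, 2, 2, 1, 3, 2]

rank→(start, suffix):
  0 → (16, 'adecb')
  1 → (20, 'b')
  2 → (4, 'bcceecdddeceadecb')
  3 → (19, 'cb')
  4 → (3, 'cbcceecdddeceadecb')
  5 → (5, 'cceecdddeceadecb')
  6 → (9, 'cdddeceadecb')
  7 → (14, 'ceadecb')
  8 → (6, 'ceecdddeceadecb')
  9 → (10, 'dddeceadecb')
  10 → (11, 'ddeceadecb')
  11 → (17, 'decb')
  12 → (12, 'deceadecb')
  13 → (15, 'eadecb')
  14 → (18, 'ecb')
  15 → (2, 'ecbcceecdddeceadecb')
  16 → (8, 'ecdddeceadecb')
  17 → (13, 'eceadecb')
  18 → (1, 'eecbcceecdddeceadecb')
  19 → (7, 'eecdddeceadecb')
  20 → (0, 'eeecbcceecdddeceadecb')

SA = [16, 20, 4, 19, 3, 5, 9, 14, 6, 10, 11, 17, 12, 15, 18, 2, 8, 13, 1, 7, 0]
[i] adj suffixes → lcp
  [1] 16/20 → 0 ('')
  [2] 20/4 → 1 ('b')
  [3] 4/19 → 0 ('')
  [4] 19/3 → 2 ('cb')
  [5] 3/5 → 1 ('c')
  [6] 5/9 → 1 ('c')
  [7] 9/14 → 1 ('c')
  [8] 14/6 → 2 ('ce')
  [9] 6/10 → 0 ('')
  [10] 10/11 → 2 ('dd')
  [11] 11/17 → 1 ('d')
  [12] 17/12 → 3 ('dec')
  [13] 12/15 → 0 ('')
  [14] 15/18 → 1 ('e')
  [15] 18/2 → 3 ('ecb')
  [16] 2/8 → 2 ('ec')
  [17] 8/13 → 2 ('ec')
  [18] 13/1 → 1 ('e')
  [19] 1/7 → 3 ('eec')
  [20] 7/0 → 2 ('ee')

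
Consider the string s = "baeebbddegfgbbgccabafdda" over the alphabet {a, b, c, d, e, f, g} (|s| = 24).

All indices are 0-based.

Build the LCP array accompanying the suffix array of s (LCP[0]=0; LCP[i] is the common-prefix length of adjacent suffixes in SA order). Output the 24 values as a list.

rank→(start, suffix):
  0 → (23, 'a')
  1 → (17, 'abafdda')
  2 → (1, 'aeebbddegfgbbgccabafdda')
  3 → (19, 'afdda')
  4 → (0, 'baeebbddegfgbbgccabafdda')
  5 → (18, 'bafdda')
  6 → (4, 'bbddegfgbbgccabafdda')
  7 → (12, 'bbgccabafdda')
  8 → (5, 'bddegfgbbgccabafdda')
  9 → (13, 'bgccabafdda')
  10 → (16, 'cabafdda')
  11 → (15, 'ccabafdda')
  12 → (22, 'da')
  13 → (21, 'dda')
  14 → (6, 'ddegfgbbgccabafdda')
  15 → (7, 'degfgbbgccabafdda')
  16 → (3, 'ebbddegfgbbgccabafdda')
  17 → (2, 'eebbddegfgbbgccabafdda')
  18 → (8, 'egfgbbgccabafdda')
  19 → (20, 'fdda')
  20 → (10, 'fgbbgccabafdda')
  21 → (11, 'gbbgccabafdda')
  22 → (14, 'gccabafdda')
  23 → (9, 'gfgbbgccabafdda')

SA = [23, 17, 1, 19, 0, 18, 4, 12, 5, 13, 16, 15, 22, 21, 6, 7, 3, 2, 8, 20, 10, 11, 14, 9]
i: (SA[i-1],SA[i]) lcp shared
  1: (23,17) 1 'a'
  2: (17,1) 1 'a'
  3: (1,19) 1 'a'
  4: (19,0) 0 ''
  5: (0,18) 2 'ba'
  6: (18,4) 1 'b'
  7: (4,12) 2 'bb'
  8: (12,5) 1 'b'
  9: (5,13) 1 'b'
  10: (13,16) 0 ''
  11: (16,15) 1 'c'
  12: (15,22) 0 ''
  13: (22,21) 1 'd'
  14: (21,6) 2 'dd'
  15: (6,7) 1 'd'
  16: (7,3) 0 ''
  17: (3,2) 1 'e'
  18: (2,8) 1 'e'
  19: (8,20) 0 ''
  20: (20,10) 1 'f'
  21: (10,11) 0 ''
  22: (11,14) 1 'g'
  23: (14,9) 1 'g'

[0, 1, 1, 1, 0, 2, 1, 2, 1, 1, 0, 1, 0, 1, 2, 1, 0, 1, 1, 0, 1, 0, 1, 1]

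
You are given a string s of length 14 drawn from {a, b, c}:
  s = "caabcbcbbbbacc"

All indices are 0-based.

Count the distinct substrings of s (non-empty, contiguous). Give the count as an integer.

rank | idx | suffix
   0 |   1 | aabcbcbbbbacc
   1 |   2 | abcbcbbbbacc
   2 |  11 | acc
   3 |  10 | bacc
   4 |   9 | bbacc
   5 |   8 | bbbacc
   6 |   7 | bbbbacc
   7 |   5 | bcbbbbacc
   8 |   3 | bcbcbbbbacc
   9 |  13 | c
  10 |   0 | caabcbcbbbbacc
  11 |   6 | cbbbbacc
  12 |   4 | cbcbbbbacc
  13 |  12 | cc

SA = [1, 2, 11, 10, 9, 8, 7, 5, 3, 13, 0, 6, 4, 12]
rank  pair      lcp
   1  s[1:],s[2:]  1  'a'
   2  s[2:],s[11:]  1  'a'
   3  s[11:],s[10:]  0  ''
   4  s[10:],s[9:]  1  'b'
   5  s[9:],s[8:]  2  'bb'
   6  s[8:],s[7:]  3  'bbb'
   7  s[7:],s[5:]  1  'b'
   8  s[5:],s[3:]  3  'bcb'
   9  s[3:],s[13:]  0  ''
  10  s[13:],s[0:]  1  'c'
  11  s[0:],s[6:]  1  'c'
  12  s[6:],s[4:]  2  'cb'
  13  s[4:],s[12:]  1  'c'

n(n+1)/2 = 14·15/2 = 105
Σ LCP = 0 + 1 + 1 + 0 + 1 + 2 + 3 + 1 + 3 + 0 + 1 + 1 + 2 + 1 = 17
distinct = 105 − 17 = 88

88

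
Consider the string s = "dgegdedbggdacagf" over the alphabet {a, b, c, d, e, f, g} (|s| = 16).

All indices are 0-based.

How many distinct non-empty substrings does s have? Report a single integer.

126

rank | idx | suffix
   0 |  11 | acagf
   1 |  13 | agf
   2 |   7 | bggdacagf
   3 |  12 | cagf
   4 |  10 | dacagf
   5 |   6 | dbggdacagf
   6 |   4 | dedbggdacagf
   7 |   0 | dgegdedbggdacagf
   8 |   5 | edbggdacagf
   9 |   2 | egdedbggdacagf
  10 |  15 | f
  11 |   9 | gdacagf
  12 |   3 | gdedbggdacagf
  13 |   1 | gegdedbggdacagf
  14 |  14 | gf
  15 |   8 | ggdacagf

SA = [11, 13, 7, 12, 10, 6, 4, 0, 5, 2, 15, 9, 3, 1, 14, 8]
rank  pair      lcp
   1  s[11:],s[13:]  1  'a'
   2  s[13:],s[7:]  0  ''
   3  s[7:],s[12:]  0  ''
   4  s[12:],s[10:]  0  ''
   5  s[10:],s[6:]  1  'd'
   6  s[6:],s[4:]  1  'd'
   7  s[4:],s[0:]  1  'd'
   8  s[0:],s[5:]  0  ''
   9  s[5:],s[2:]  1  'e'
  10  s[2:],s[15:]  0  ''
  11  s[15:],s[9:]  0  ''
  12  s[9:],s[3:]  2  'gd'
  13  s[3:],s[1:]  1  'g'
  14  s[1:],s[14:]  1  'g'
  15  s[14:],s[8:]  1  'g'

n(n+1)/2 = 16·17/2 = 136
Σ LCP = 0 + 1 + 0 + 0 + 0 + 1 + 1 + 1 + 0 + 1 + 0 + 0 + 2 + 1 + 1 + 1 = 10
distinct = 136 − 10 = 126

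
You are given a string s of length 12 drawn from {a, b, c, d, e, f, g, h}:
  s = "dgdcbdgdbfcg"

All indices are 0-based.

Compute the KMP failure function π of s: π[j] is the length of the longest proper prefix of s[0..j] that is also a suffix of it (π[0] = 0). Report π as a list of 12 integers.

π[0] = 0
j=1 s[j]='g': π[1]=0 (border '')
j=2 s[j]='d': π[2]=1 (border 'd')
j=3 s[j]='c': k: 1→0; π[3]=0 (border '')
j=4 s[j]='b': π[4]=0 (border '')
j=5 s[j]='d': π[5]=1 (border 'd')
j=6 s[j]='g': π[6]=2 (border 'dg')
j=7 s[j]='d': π[7]=3 (border 'dgd')
j=8 s[j]='b': k: 3→1→0; π[8]=0 (border '')
j=9 s[j]='f': π[9]=0 (border '')
j=10 s[j]='c': π[10]=0 (border '')
j=11 s[j]='g': π[11]=0 (border '')

[0, 0, 1, 0, 0, 1, 2, 3, 0, 0, 0, 0]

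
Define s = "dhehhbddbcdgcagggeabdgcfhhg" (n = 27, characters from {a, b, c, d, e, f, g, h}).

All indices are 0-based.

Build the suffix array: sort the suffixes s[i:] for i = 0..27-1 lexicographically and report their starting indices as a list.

[18, 13, 8, 5, 19, 12, 9, 22, 7, 6, 10, 20, 0, 17, 2, 23, 26, 11, 21, 16, 15, 14, 4, 1, 25, 3, 24]

rank | idx | suffix
   0 |  18 | abdgcfhhg
   1 |  13 | agggeabdgcfhhg
   2 |   8 | bcdgcagggeabdgcfhhg
   3 |   5 | bddbcdgcagggeabdgcfhhg
   4 |  19 | bdgcfhhg
   5 |  12 | cagggeabdgcfhhg
   6 |   9 | cdgcagggeabdgcfhhg
   7 |  22 | cfhhg
   8 |   7 | dbcdgcagggeabdgcfhhg
   9 |   6 | ddbcdgcagggeabdgcfhhg
  10 |  10 | dgcagggeabdgcfhhg
  11 |  20 | dgcfhhg
  12 |   0 | dhehhbddbcdgcagggeabdgcfhhg
  13 |  17 | eabdgcfhhg
  14 |   2 | ehhbddbcdgcagggeabdgcfhhg
  15 |  23 | fhhg
  16 |  26 | g
  17 |  11 | gcagggeabdgcfhhg
  18 |  21 | gcfhhg
  19 |  16 | geabdgcfhhg
  20 |  15 | ggeabdgcfhhg
  21 |  14 | gggeabdgcfhhg
  22 |   4 | hbddbcdgcagggeabdgcfhhg
  23 |   1 | hehhbddbcdgcagggeabdgcfhhg
  24 |  25 | hg
  25 |   3 | hhbddbcdgcagggeabdgcfhhg
  26 |  24 | hhg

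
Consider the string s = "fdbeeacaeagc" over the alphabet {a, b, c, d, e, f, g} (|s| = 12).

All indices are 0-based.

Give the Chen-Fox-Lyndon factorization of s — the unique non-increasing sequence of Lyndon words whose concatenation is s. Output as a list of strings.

["f", "d", "bee", "acaeagc"]

emit factor 1: 'f' (i=0, period=1)
emit factor 2: 'd' (i=1, period=1)
emit factor 3: 'bee' (i=2, period=3)
emit factor 4: 'acaeagc' (i=5, period=7)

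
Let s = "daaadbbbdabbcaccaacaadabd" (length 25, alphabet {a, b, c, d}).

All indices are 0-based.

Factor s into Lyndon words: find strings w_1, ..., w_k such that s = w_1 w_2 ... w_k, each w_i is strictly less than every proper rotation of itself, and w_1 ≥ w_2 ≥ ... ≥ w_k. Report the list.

emit factor 1: 'd' (i=0, period=1)
emit factor 2: 'aaadbbbdabbcaccaacaadabd' (i=1, period=24)

["d", "aaadbbbdabbcaccaacaadabd"]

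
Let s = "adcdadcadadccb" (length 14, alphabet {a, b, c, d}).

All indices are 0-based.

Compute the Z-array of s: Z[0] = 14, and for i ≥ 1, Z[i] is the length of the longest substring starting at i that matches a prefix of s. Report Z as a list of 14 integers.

Z[0]=14
i=1: fresh scan; Z[1]=0
i=2: fresh scan; Z[2]=0
i=3: fresh scan; Z[3]=0
i=4: fresh scan; Z[4]=3 scan→box=[4,7)
i=5: min(r-i=2, Z[1]=0)=0; Z[5]=0
i=6: min(r-i=1, Z[2]=0)=0; Z[6]=0
i=7: fresh scan; Z[7]=2 scan→box=[7,9)
i=8: min(r-i=1, Z[1]=0)=0; Z[8]=0
i=9: fresh scan; Z[9]=3 scan→box=[9,12)
i=10: min(r-i=2, Z[1]=0)=0; Z[10]=0
i=11: min(r-i=1, Z[2]=0)=0; Z[11]=0
i=12: fresh scan; Z[12]=0
i=13: fresh scan; Z[13]=0

[14, 0, 0, 0, 3, 0, 0, 2, 0, 3, 0, 0, 0, 0]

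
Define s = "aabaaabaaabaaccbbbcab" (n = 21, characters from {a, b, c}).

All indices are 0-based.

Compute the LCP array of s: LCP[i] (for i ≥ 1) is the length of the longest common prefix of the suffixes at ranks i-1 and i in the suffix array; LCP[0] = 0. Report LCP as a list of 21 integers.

rank→(start, suffix):
  0 → (3, 'aaabaaabaaccbbbcab')
  1 → (7, 'aaabaaccbbbcab')
  2 → (0, 'aabaaabaaabaaccbbbcab')
  3 → (4, 'aabaaabaaccbbbcab')
  4 → (8, 'aabaaccbbbcab')
  5 → (11, 'aaccbbbcab')
  6 → (19, 'ab')
  7 → (1, 'abaaabaaabaaccbbbcab')
  8 → (5, 'abaaabaaccbbbcab')
  9 → (9, 'abaaccbbbcab')
  10 → (12, 'accbbbcab')
  11 → (20, 'b')
  12 → (2, 'baaabaaabaaccbbbcab')
  13 → (6, 'baaabaaccbbbcab')
  14 → (10, 'baaccbbbcab')
  15 → (15, 'bbbcab')
  16 → (16, 'bbcab')
  17 → (17, 'bcab')
  18 → (18, 'cab')
  19 → (14, 'cbbbcab')
  20 → (13, 'ccbbbcab')

SA = [3, 7, 0, 4, 8, 11, 19, 1, 5, 9, 12, 20, 2, 6, 10, 15, 16, 17, 18, 14, 13]
i: (SA[i-1],SA[i]) lcp shared
  1: (3,7) 6 'aaabaa'
  2: (7,0) 2 'aa'
  3: (0,4) 9 'aabaaabaa'
  4: (4,8) 5 'aabaa'
  5: (8,11) 2 'aa'
  6: (11,19) 1 'a'
  7: (19,1) 2 'ab'
  8: (1,5) 8 'abaaabaa'
  9: (5,9) 4 'abaa'
  10: (9,12) 1 'a'
  11: (12,20) 0 ''
  12: (20,2) 1 'b'
  13: (2,6) 7 'baaabaa'
  14: (6,10) 3 'baa'
  15: (10,15) 1 'b'
  16: (15,16) 2 'bb'
  17: (16,17) 1 'b'
  18: (17,18) 0 ''
  19: (18,14) 1 'c'
  20: (14,13) 1 'c'

[0, 6, 2, 9, 5, 2, 1, 2, 8, 4, 1, 0, 1, 7, 3, 1, 2, 1, 0, 1, 1]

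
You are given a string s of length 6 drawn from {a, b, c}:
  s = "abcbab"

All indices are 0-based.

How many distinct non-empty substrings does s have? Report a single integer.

17

rank | idx | suffix
   0 |   4 | ab
   1 |   0 | abcbab
   2 |   5 | b
   3 |   3 | bab
   4 |   1 | bcbab
   5 |   2 | cbab

SA = [4, 0, 5, 3, 1, 2]
[i] adj suffixes → lcp
  [1] 4/0 → 2 ('ab')
  [2] 0/5 → 0 ('')
  [3] 5/3 → 1 ('b')
  [4] 3/1 → 1 ('b')
  [5] 1/2 → 0 ('')

n(n+1)/2 = 6·7/2 = 21
Σ LCP = 0 + 2 + 0 + 1 + 1 + 0 = 4
distinct = 21 − 4 = 17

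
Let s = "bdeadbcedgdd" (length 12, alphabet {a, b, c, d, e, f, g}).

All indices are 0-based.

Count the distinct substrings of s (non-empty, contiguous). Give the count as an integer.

72

rank | idx | suffix
   0 |   3 | adbcedgdd
   1 |   5 | bcedgdd
   2 |   0 | bdeadbcedgdd
   3 |   6 | cedgdd
   4 |  11 | d
   5 |   4 | dbcedgdd
   6 |  10 | dd
   7 |   1 | deadbcedgdd
   8 |   8 | dgdd
   9 |   2 | eadbcedgdd
  10 |   7 | edgdd
  11 |   9 | gdd

SA = [3, 5, 0, 6, 11, 4, 10, 1, 8, 2, 7, 9]
i: (SA[i-1],SA[i]) lcp shared
  1: (3,5) 0 ''
  2: (5,0) 1 'b'
  3: (0,6) 0 ''
  4: (6,11) 0 ''
  5: (11,4) 1 'd'
  6: (4,10) 1 'd'
  7: (10,1) 1 'd'
  8: (1,8) 1 'd'
  9: (8,2) 0 ''
  10: (2,7) 1 'e'
  11: (7,9) 0 ''

n(n+1)/2 = 12·13/2 = 78
Σ LCP = 0 + 0 + 1 + 0 + 0 + 1 + 1 + 1 + 1 + 0 + 1 + 0 = 6
distinct = 78 − 6 = 72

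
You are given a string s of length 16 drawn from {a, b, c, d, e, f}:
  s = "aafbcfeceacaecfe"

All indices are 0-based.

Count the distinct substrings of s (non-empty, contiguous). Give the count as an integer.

sorted suffixes:
  #0 SA[0]=0  'aafbcfeceacaecfe'
  #1 SA[1]=9  'acaecfe'
  #2 SA[2]=11  'aecfe'
  #3 SA[3]=1  'afbcfeceacaecfe'
  #4 SA[4]=3  'bcfeceacaecfe'
  #5 SA[5]=10  'caecfe'
  #6 SA[6]=7  'ceacaecfe'
  #7 SA[7]=13  'cfe'
  #8 SA[8]=4  'cfeceacaecfe'
  #9 SA[9]=15  'e'
  #10 SA[10]=8  'eacaecfe'
  #11 SA[11]=6  'eceacaecfe'
  #12 SA[12]=12  'ecfe'
  #13 SA[13]=2  'fbcfeceacaecfe'
  #14 SA[14]=14  'fe'
  #15 SA[15]=5  'feceacaecfe'

SA = [0, 9, 11, 1, 3, 10, 7, 13, 4, 15, 8, 6, 12, 2, 14, 5]
i: (SA[i-1],SA[i]) lcp shared
  1: (0,9) 1 'a'
  2: (9,11) 1 'a'
  3: (11,1) 1 'a'
  4: (1,3) 0 ''
  5: (3,10) 0 ''
  6: (10,7) 1 'c'
  7: (7,13) 1 'c'
  8: (13,4) 3 'cfe'
  9: (4,15) 0 ''
  10: (15,8) 1 'e'
  11: (8,6) 1 'e'
  12: (6,12) 2 'ec'
  13: (12,2) 0 ''
  14: (2,14) 1 'f'
  15: (14,5) 2 'fe'

n(n+1)/2 = 16·17/2 = 136
Σ LCP = 0 + 1 + 1 + 1 + 0 + 0 + 1 + 1 + 3 + 0 + 1 + 1 + 2 + 0 + 1 + 2 = 15
distinct = 136 − 15 = 121

121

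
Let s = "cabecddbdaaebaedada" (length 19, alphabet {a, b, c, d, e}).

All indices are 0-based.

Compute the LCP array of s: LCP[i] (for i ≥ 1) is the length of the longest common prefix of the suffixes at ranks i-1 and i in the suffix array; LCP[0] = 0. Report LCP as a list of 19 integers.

[0, 1, 1, 1, 1, 2, 0, 1, 1, 0, 1, 0, 2, 2, 1, 1, 0, 1, 1]

sorted suffixes:
  #0 SA[0]=18  'a'
  #1 SA[1]=9  'aaebaedada'
  #2 SA[2]=1  'abecddbdaaebaedada'
  #3 SA[3]=16  'ada'
  #4 SA[4]=10  'aebaedada'
  #5 SA[5]=13  'aedada'
  #6 SA[6]=12  'baedada'
  #7 SA[7]=7  'bdaaebaedada'
  #8 SA[8]=2  'becddbdaaebaedada'
  #9 SA[9]=0  'cabecddbdaaebaedada'
  #10 SA[10]=4  'cddbdaaebaedada'
  #11 SA[11]=17  'da'
  #12 SA[12]=8  'daaebaedada'
  #13 SA[13]=15  'dada'
  #14 SA[14]=6  'dbdaaebaedada'
  #15 SA[15]=5  'ddbdaaebaedada'
  #16 SA[16]=11  'ebaedada'
  #17 SA[17]=3  'ecddbdaaebaedada'
  #18 SA[18]=14  'edada'

SA = [18, 9, 1, 16, 10, 13, 12, 7, 2, 0, 4, 17, 8, 15, 6, 5, 11, 3, 14]
rank  pair      lcp
   1  s[18:],s[9:]  1  'a'
   2  s[9:],s[1:]  1  'a'
   3  s[1:],s[16:]  1  'a'
   4  s[16:],s[10:]  1  'a'
   5  s[10:],s[13:]  2  'ae'
   6  s[13:],s[12:]  0  ''
   7  s[12:],s[7:]  1  'b'
   8  s[7:],s[2:]  1  'b'
   9  s[2:],s[0:]  0  ''
  10  s[0:],s[4:]  1  'c'
  11  s[4:],s[17:]  0  ''
  12  s[17:],s[8:]  2  'da'
  13  s[8:],s[15:]  2  'da'
  14  s[15:],s[6:]  1  'd'
  15  s[6:],s[5:]  1  'd'
  16  s[5:],s[11:]  0  ''
  17  s[11:],s[3:]  1  'e'
  18  s[3:],s[14:]  1  'e'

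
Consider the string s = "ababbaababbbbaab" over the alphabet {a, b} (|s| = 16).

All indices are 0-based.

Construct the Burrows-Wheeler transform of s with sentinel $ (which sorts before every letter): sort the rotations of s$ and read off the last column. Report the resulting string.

bbba$abbabbaababa

rank  rotation           last
    0  $ababbaababbbbaab  b
    1  aab$ababbaababbbb  b
    2  aababbbbaab$ababb  b
    3  ab$ababbaababbbba  a
    4  ababbaababbbbaab$  $
    5  ababbbbaab$ababba  a
    6  abbaababbbbaab$ab  b
    7  abbbbaab$ababbaab  b
    8  b$ababbaababbbbaa  a
    9  baab$ababbaababbb  b
   10  baababbbbaab$abab  b
   11  babbaababbbbaab$a  a
   12  babbbbaab$ababbaa  a
   13  bbaab$ababbaababb  b
   14  bbaababbbbaab$aba  a
   15  bbbaab$ababbaabab  b
   16  bbbbaab$ababbaaba  a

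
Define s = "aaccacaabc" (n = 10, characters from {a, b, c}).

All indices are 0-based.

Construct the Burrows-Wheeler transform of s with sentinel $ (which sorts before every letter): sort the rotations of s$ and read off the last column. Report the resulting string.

rank  rotation     last
    0  $aaccacaabc  c
    1  aabc$aaccac  c
    2  aaccacaabc$  $
    3  abc$aaccaca  a
    4  acaabc$aacc  c
    5  accacaabc$a  a
    6  bc$aaccacaa  a
    7  c$aaccacaab  b
    8  caabc$aacca  a
    9  cacaabc$aac  c
   10  ccacaabc$aa  a

cc$acaabaca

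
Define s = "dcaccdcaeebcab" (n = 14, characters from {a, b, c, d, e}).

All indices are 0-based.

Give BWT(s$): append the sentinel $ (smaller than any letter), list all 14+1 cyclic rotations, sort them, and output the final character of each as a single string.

bcccaebddac$cea

rank  rotation         last
    0  $dcaccdcaeebcab  b
    1  ab$dcaccdcaeebc  c
    2  accdcaeebcab$dc  c
    3  aeebcab$dcaccdc  c
    4  b$dcaccdcaeebca  a
    5  bcab$dcaccdcaee  e
    6  cab$dcaccdcaeeb  b
    7  caccdcaeebcab$d  d
    8  caeebcab$dcaccd  d
    9  ccdcaeebcab$dca  a
   10  cdcaeebcab$dcac  c
   11  dcaccdcaeebcab$  $
   12  dcaeebcab$dcacc  c
   13  ebcab$dcaccdcae  e
   14  eebcab$dcaccdca  a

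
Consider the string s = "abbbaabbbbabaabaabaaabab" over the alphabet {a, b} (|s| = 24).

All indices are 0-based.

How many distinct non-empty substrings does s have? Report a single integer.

231

rank | idx | suffix
   0 |  18 | aaabab
   1 |  15 | aabaaabab
   2 |  12 | aabaabaaabab
   3 |  19 | aabab
   4 |   4 | aabbbbabaabaabaaabab
   5 |  22 | ab
   6 |  16 | abaaabab
   7 |  13 | abaabaaabab
   8 |  10 | abaabaabaaabab
   9 |  20 | abab
  10 |   0 | abbbaabbbbabaabaabaaabab
  11 |   5 | abbbbabaabaabaaabab
  12 |  23 | b
  13 |  17 | baaabab
  14 |  14 | baabaaabab
  15 |  11 | baabaabaaabab
  16 |   3 | baabbbbabaabaabaaabab
  17 |  21 | bab
  18 |   9 | babaabaabaaabab
  19 |   2 | bbaabbbbabaabaabaaabab
  20 |   8 | bbabaabaabaaabab
  21 |   1 | bbbaabbbbabaabaabaaabab
  22 |   7 | bbbabaabaabaaabab
  23 |   6 | bbbbabaabaabaaabab

SA = [18, 15, 12, 19, 4, 22, 16, 13, 10, 20, 0, 5, 23, 17, 14, 11, 3, 21, 9, 2, 8, 1, 7, 6]
rank  pair      lcp
   1  s[18:],s[15:]  2  'aa'
   2  s[15:],s[12:]  5  'aabaa'
   3  s[12:],s[19:]  4  'aaba'
   4  s[19:],s[4:]  3  'aab'
   5  s[4:],s[22:]  1  'a'
   6  s[22:],s[16:]  2  'ab'
   7  s[16:],s[13:]  4  'abaa'
   8  s[13:],s[10:]  7  'abaabaa'
   9  s[10:],s[20:]  3  'aba'
  10  s[20:],s[0:]  2  'ab'
  11  s[0:],s[5:]  4  'abbb'
  12  s[5:],s[23:]  0  ''
  13  s[23:],s[17:]  1  'b'
  14  s[17:],s[14:]  3  'baa'
  15  s[14:],s[11:]  6  'baabaa'
  16  s[11:],s[3:]  4  'baab'
  17  s[3:],s[21:]  2  'ba'
  18  s[21:],s[9:]  3  'bab'
  19  s[9:],s[2:]  1  'b'
  20  s[2:],s[8:]  3  'bba'
  21  s[8:],s[1:]  2  'bb'
  22  s[1:],s[7:]  4  'bbba'
  23  s[7:],s[6:]  3  'bbb'

n(n+1)/2 = 24·25/2 = 300
Σ LCP = 0 + 2 + 5 + 4 + 3 + 1 + 2 + 4 + 7 + 3 + 2 + 4 + 0 + 1 + 3 + 6 + 4 + 2 + 3 + 1 + 3 + 2 + 4 + 3 = 69
distinct = 300 − 69 = 231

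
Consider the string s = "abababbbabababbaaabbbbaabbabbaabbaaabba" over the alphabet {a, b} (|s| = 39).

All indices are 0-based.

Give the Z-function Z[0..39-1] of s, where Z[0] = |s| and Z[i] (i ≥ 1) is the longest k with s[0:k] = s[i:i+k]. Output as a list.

Z[0]=39
i=1: i≥r, start 0; Z[1]=0
i=2: i≥r, start 0; Z[2]=4 grow→box=[2,6)
i=3: min(r-i=3, Z[1]=0)=0; Z[3]=0
i=4: min(r-i=2, Z[2]=4)=2; Z[4]=2
i=5: min(r-i=1, Z[3]=0)=0; Z[5]=0
i=6: i≥r, start 0; Z[6]=0
i=7: i≥r, start 0; Z[7]=0
i=8: i≥r, start 0; Z[8]=7 grow→box=[8,15)
i=9: min(r-i=6, Z[1]=0)=0; Z[9]=0
i=10: min(r-i=5, Z[2]=4)=4; Z[10]=4
i=11: min(r-i=4, Z[3]=0)=0; Z[11]=0
i=12: min(r-i=3, Z[4]=2)=2; Z[12]=2
i=13: min(r-i=2, Z[5]=0)=0; Z[13]=0
i=14: min(r-i=1, Z[6]=0)=0; Z[14]=0
i=15: i≥r, start 0; Z[15]=1 grow→box=[15,16)
i=16: i≥r, start 0; Z[16]=1 grow→box=[16,17)
i=17: i≥r, start 0; Z[17]=2 grow→box=[17,19)
i=18: min(r-i=1, Z[1]=0)=0; Z[18]=0
i=19: i≥r, start 0; Z[19]=0
i=20: i≥r, start 0; Z[20]=0
i=21: i≥r, start 0; Z[21]=0
i=22: i≥r, start 0; Z[22]=1 grow→box=[22,23)
i=23: i≥r, start 0; Z[23]=2 grow→box=[23,25)
i=24: min(r-i=1, Z[1]=0)=0; Z[24]=0
i=25: i≥r, start 0; Z[25]=0
i=26: i≥r, start 0; Z[26]=2 grow→box=[26,28)
i=27: min(r-i=1, Z[1]=0)=0; Z[27]=0
i=28: i≥r, start 0; Z[28]=0
i=29: i≥r, start 0; Z[29]=1 grow→box=[29,30)
i=30: i≥r, start 0; Z[30]=2 grow→box=[30,32)
i=31: min(r-i=1, Z[1]=0)=0; Z[31]=0
i=32: i≥r, start 0; Z[32]=0
i=33: i≥r, start 0; Z[33]=1 grow→box=[33,34)
i=34: i≥r, start 0; Z[34]=1 grow→box=[34,35)
i=35: i≥r, start 0; Z[35]=2 grow→box=[35,37)
i=36: min(r-i=1, Z[1]=0)=0; Z[36]=0
i=37: i≥r, start 0; Z[37]=0
i=38: i≥r, start 0; Z[38]=1 grow→box=[38,39)

[39, 0, 4, 0, 2, 0, 0, 0, 7, 0, 4, 0, 2, 0, 0, 1, 1, 2, 0, 0, 0, 0, 1, 2, 0, 0, 2, 0, 0, 1, 2, 0, 0, 1, 1, 2, 0, 0, 1]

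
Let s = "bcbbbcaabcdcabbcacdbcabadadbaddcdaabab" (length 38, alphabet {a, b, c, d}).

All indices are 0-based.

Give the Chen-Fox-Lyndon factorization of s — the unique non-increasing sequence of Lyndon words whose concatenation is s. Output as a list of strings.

emit factor 1: 'bc' (i=0, period=2)
emit factor 2: 'bbbc' (i=2, period=4)
emit factor 3: 'aabcdcabbcacdbcabadadbaddcd' (i=6, period=27)
emit factor 4: 'aabab' (i=33, period=5)

["bc", "bbbc", "aabcdcabbcacdbcabadadbaddcd", "aabab"]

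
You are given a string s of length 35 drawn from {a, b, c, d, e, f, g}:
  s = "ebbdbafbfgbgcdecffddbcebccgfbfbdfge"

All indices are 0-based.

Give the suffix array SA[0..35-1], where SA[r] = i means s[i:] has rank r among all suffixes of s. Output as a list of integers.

[5, 4, 1, 23, 20, 2, 30, 28, 7, 10, 24, 12, 21, 15, 25, 3, 19, 18, 13, 31, 34, 0, 22, 14, 29, 27, 6, 17, 16, 8, 32, 9, 11, 33, 26]

rank→(start, suffix):
  0 → (5, 'afbfgbgcdecffddbcebccgfbfbdfge')
  1 → (4, 'bafbfgbgcdecffddbcebccgfbfbdfge')
  2 → (1, 'bbdbafbfgbgcdecffddbcebccgfbfbdfge')
  3 → (23, 'bccgfbfbdfge')
  4 → (20, 'bcebccgfbfbdfge')
  5 → (2, 'bdbafbfgbgcdecffddbcebccgfbfbdfge')
  6 → (30, 'bdfge')
  7 → (28, 'bfbdfge')
  8 → (7, 'bfgbgcdecffddbcebccgfbfbdfge')
  9 → (10, 'bgcdecffddbcebccgfbfbdfge')
  10 → (24, 'ccgfbfbdfge')
  11 → (12, 'cdecffddbcebccgfbfbdfge')
  12 → (21, 'cebccgfbfbdfge')
  13 → (15, 'cffddbcebccgfbfbdfge')
  14 → (25, 'cgfbfbdfge')
  15 → (3, 'dbafbfgbgcdecffddbcebccgfbfbdfge')
  16 → (19, 'dbcebccgfbfbdfge')
  17 → (18, 'ddbcebccgfbfbdfge')
  18 → (13, 'decffddbcebccgfbfbdfge')
  19 → (31, 'dfge')
  20 → (34, 'e')
  21 → (0, 'ebbdbafbfgbgcdecffddbcebccgfbfbdfge')
  22 → (22, 'ebccgfbfbdfge')
  23 → (14, 'ecffddbcebccgfbfbdfge')
  24 → (29, 'fbdfge')
  25 → (27, 'fbfbdfge')
  26 → (6, 'fbfgbgcdecffddbcebccgfbfbdfge')
  27 → (17, 'fddbcebccgfbfbdfge')
  28 → (16, 'ffddbcebccgfbfbdfge')
  29 → (8, 'fgbgcdecffddbcebccgfbfbdfge')
  30 → (32, 'fge')
  31 → (9, 'gbgcdecffddbcebccgfbfbdfge')
  32 → (11, 'gcdecffddbcebccgfbfbdfge')
  33 → (33, 'ge')
  34 → (26, 'gfbfbdfge')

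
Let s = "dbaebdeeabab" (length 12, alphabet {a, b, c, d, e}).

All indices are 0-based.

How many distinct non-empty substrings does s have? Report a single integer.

rank→(start, suffix):
  0 → (10, 'ab')
  1 → (8, 'abab')
  2 → (2, 'aebdeeabab')
  3 → (11, 'b')
  4 → (9, 'bab')
  5 → (1, 'baebdeeabab')
  6 → (4, 'bdeeabab')
  7 → (0, 'dbaebdeeabab')
  8 → (5, 'deeabab')
  9 → (7, 'eabab')
  10 → (3, 'ebdeeabab')
  11 → (6, 'eeabab')

SA = [10, 8, 2, 11, 9, 1, 4, 0, 5, 7, 3, 6]
i: (SA[i-1],SA[i]) lcp shared
  1: (10,8) 2 'ab'
  2: (8,2) 1 'a'
  3: (2,11) 0 ''
  4: (11,9) 1 'b'
  5: (9,1) 2 'ba'
  6: (1,4) 1 'b'
  7: (4,0) 0 ''
  8: (0,5) 1 'd'
  9: (5,7) 0 ''
  10: (7,3) 1 'e'
  11: (3,6) 1 'e'

n(n+1)/2 = 12·13/2 = 78
Σ LCP = 0 + 2 + 1 + 0 + 1 + 2 + 1 + 0 + 1 + 0 + 1 + 1 = 10
distinct = 78 − 10 = 68

68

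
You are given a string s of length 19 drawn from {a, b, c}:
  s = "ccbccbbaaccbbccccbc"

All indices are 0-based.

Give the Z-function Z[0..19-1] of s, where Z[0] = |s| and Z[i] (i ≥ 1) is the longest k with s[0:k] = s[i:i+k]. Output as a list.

Z[0]=19
i=1: outside box; Z[1]=1 grow→box=[1,2)
i=2: outside box; Z[2]=0
i=3: outside box; Z[3]=3 grow→box=[3,6)
i=4: min(r-i=2, Z[1]=1)=1; Z[4]=1
i=5: min(r-i=1, Z[2]=0)=0; Z[5]=0
i=6: outside box; Z[6]=0
i=7: outside box; Z[7]=0
i=8: outside box; Z[8]=0
i=9: outside box; Z[9]=3 grow→box=[9,12)
i=10: min(r-i=2, Z[1]=1)=1; Z[10]=1
i=11: min(r-i=1, Z[2]=0)=0; Z[11]=0
i=12: outside box; Z[12]=0
i=13: outside box; Z[13]=2 grow→box=[13,15)
i=14: min(r-i=1, Z[1]=1)=1; Z[14]=2 grow→box=[14,16)
i=15: min(r-i=1, Z[1]=1)=1; Z[15]=4 grow→box=[15,19)
i=16: min(r-i=3, Z[1]=1)=1; Z[16]=1
i=17: min(r-i=2, Z[2]=0)=0; Z[17]=0
i=18: min(r-i=1, Z[3]=3)=1; Z[18]=1

[19, 1, 0, 3, 1, 0, 0, 0, 0, 3, 1, 0, 0, 2, 2, 4, 1, 0, 1]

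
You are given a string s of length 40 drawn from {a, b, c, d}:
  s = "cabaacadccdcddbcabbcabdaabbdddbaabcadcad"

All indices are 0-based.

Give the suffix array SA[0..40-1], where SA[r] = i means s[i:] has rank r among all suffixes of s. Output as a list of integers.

[23, 31, 3, 1, 16, 24, 32, 20, 4, 38, 35, 6, 30, 2, 17, 25, 14, 18, 33, 21, 26, 0, 15, 19, 37, 34, 5, 8, 9, 11, 39, 22, 29, 13, 36, 7, 10, 28, 12, 27]

sorted suffixes:
  #0 SA[0]=23  'aabbdddbaabcadcad'
  #1 SA[1]=31  'aabcadcad'
  #2 SA[2]=3  'aacadccdcddbcabbcabdaabbdddbaabcadcad'
  #3 SA[3]=1  'abaacadccdcddbcabbcabdaabbdddbaabcadcad'
  #4 SA[4]=16  'abbcabdaabbdddbaabcadcad'
  #5 SA[5]=24  'abbdddbaabcadcad'
  #6 SA[6]=32  'abcadcad'
  #7 SA[7]=20  'abdaabbdddbaabcadcad'
  #8 SA[8]=4  'acadccdcddbcabbcabdaabbdddbaabcadcad'
  #9 SA[9]=38  'ad'
  #10 SA[10]=35  'adcad'
  #11 SA[11]=6  'adccdcddbcabbcabdaabbdddbaabcadcad'
  #12 SA[12]=30  'baabcadcad'
  #13 SA[13]=2  'baacadccdcddbcabbcabdaabbdddbaabcadcad'
  #14 SA[14]=17  'bbcabdaabbdddbaabcadcad'
  #15 SA[15]=25  'bbdddbaabcadcad'
  #16 SA[16]=14  'bcabbcabdaabbdddbaabcadcad'
  #17 SA[17]=18  'bcabdaabbdddbaabcadcad'
  #18 SA[18]=33  'bcadcad'
  #19 SA[19]=21  'bdaabbdddbaabcadcad'
  #20 SA[20]=26  'bdddbaabcadcad'
  #21 SA[21]=0  'cabaacadccdcddbcabbcabdaabbdddbaabcadcad'
  #22 SA[22]=15  'cabbcabdaabbdddbaabcadcad'
  #23 SA[23]=19  'cabdaabbdddbaabcadcad'
  #24 SA[24]=37  'cad'
  #25 SA[25]=34  'cadcad'
  #26 SA[26]=5  'cadccdcddbcabbcabdaabbdddbaabcadcad'
  #27 SA[27]=8  'ccdcddbcabbcabdaabbdddbaabcadcad'
  #28 SA[28]=9  'cdcddbcabbcabdaabbdddbaabcadcad'
  #29 SA[29]=11  'cddbcabbcabdaabbdddbaabcadcad'
  #30 SA[30]=39  'd'
  #31 SA[31]=22  'daabbdddbaabcadcad'
  #32 SA[32]=29  'dbaabcadcad'
  #33 SA[33]=13  'dbcabbcabdaabbdddbaabcadcad'
  #34 SA[34]=36  'dcad'
  #35 SA[35]=7  'dccdcddbcabbcabdaabbdddbaabcadcad'
  #36 SA[36]=10  'dcddbcabbcabdaabbdddbaabcadcad'
  #37 SA[37]=28  'ddbaabcadcad'
  #38 SA[38]=12  'ddbcabbcabdaabbdddbaabcadcad'
  #39 SA[39]=27  'dddbaabcadcad'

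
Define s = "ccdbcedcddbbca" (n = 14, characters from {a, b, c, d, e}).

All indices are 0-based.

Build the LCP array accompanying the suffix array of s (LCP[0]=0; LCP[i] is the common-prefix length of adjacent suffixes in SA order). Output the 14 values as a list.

rank→(start, suffix):
  0 → (13, 'a')
  1 → (10, 'bbca')
  2 → (11, 'bca')
  3 → (3, 'bcedcddbbca')
  4 → (12, 'ca')
  5 → (0, 'ccdbcedcddbbca')
  6 → (1, 'cdbcedcddbbca')
  7 → (7, 'cddbbca')
  8 → (4, 'cedcddbbca')
  9 → (9, 'dbbca')
  10 → (2, 'dbcedcddbbca')
  11 → (6, 'dcddbbca')
  12 → (8, 'ddbbca')
  13 → (5, 'edcddbbca')

SA = [13, 10, 11, 3, 12, 0, 1, 7, 4, 9, 2, 6, 8, 5]
i: (SA[i-1],SA[i]) lcp shared
  1: (13,10) 0 ''
  2: (10,11) 1 'b'
  3: (11,3) 2 'bc'
  4: (3,12) 0 ''
  5: (12,0) 1 'c'
  6: (0,1) 1 'c'
  7: (1,7) 2 'cd'
  8: (7,4) 1 'c'
  9: (4,9) 0 ''
  10: (9,2) 2 'db'
  11: (2,6) 1 'd'
  12: (6,8) 1 'd'
  13: (8,5) 0 ''

[0, 0, 1, 2, 0, 1, 1, 2, 1, 0, 2, 1, 1, 0]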